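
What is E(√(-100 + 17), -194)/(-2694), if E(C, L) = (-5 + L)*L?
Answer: -19303/1347 ≈ -14.330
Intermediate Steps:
E(C, L) = L*(-5 + L)
E(√(-100 + 17), -194)/(-2694) = -194*(-5 - 194)/(-2694) = -194*(-199)*(-1/2694) = 38606*(-1/2694) = -19303/1347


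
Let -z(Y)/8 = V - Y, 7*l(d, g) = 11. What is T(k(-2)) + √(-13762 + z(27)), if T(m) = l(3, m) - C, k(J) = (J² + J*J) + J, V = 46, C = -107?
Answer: 760/7 + 3*I*√1546 ≈ 108.57 + 117.96*I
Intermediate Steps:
l(d, g) = 11/7 (l(d, g) = (⅐)*11 = 11/7)
k(J) = J + 2*J² (k(J) = (J² + J²) + J = 2*J² + J = J + 2*J²)
z(Y) = -368 + 8*Y (z(Y) = -8*(46 - Y) = -368 + 8*Y)
T(m) = 760/7 (T(m) = 11/7 - 1*(-107) = 11/7 + 107 = 760/7)
T(k(-2)) + √(-13762 + z(27)) = 760/7 + √(-13762 + (-368 + 8*27)) = 760/7 + √(-13762 + (-368 + 216)) = 760/7 + √(-13762 - 152) = 760/7 + √(-13914) = 760/7 + 3*I*√1546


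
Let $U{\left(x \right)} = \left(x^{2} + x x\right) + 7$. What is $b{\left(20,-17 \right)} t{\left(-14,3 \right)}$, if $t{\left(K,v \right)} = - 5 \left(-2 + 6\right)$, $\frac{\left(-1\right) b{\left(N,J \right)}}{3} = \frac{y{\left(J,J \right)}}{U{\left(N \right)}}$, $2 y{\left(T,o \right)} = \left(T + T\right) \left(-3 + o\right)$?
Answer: $\frac{6800}{269} \approx 25.279$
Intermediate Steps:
$y{\left(T,o \right)} = T \left(-3 + o\right)$ ($y{\left(T,o \right)} = \frac{\left(T + T\right) \left(-3 + o\right)}{2} = \frac{2 T \left(-3 + o\right)}{2} = T \left(-3 + o\right)$)
$U{\left(x \right)} = 7 + 2 x^{2}$ ($U{\left(x \right)} = \left(x^{2} + x^{2}\right) + 7 = 2 x^{2} + 7 = 7 + 2 x^{2}$)
$b{\left(N,J \right)} = - \frac{3 J \left(-3 + J\right)}{7 + 2 N^{2}}$ ($b{\left(N,J \right)} = - 3 \frac{J \left(-3 + J\right)}{7 + 2 N^{2}} = - \frac{3 J \left(-3 + J\right)}{7 + 2 N^{2}}$)
$t{\left(K,v \right)} = -20$ ($t{\left(K,v \right)} = \left(-5\right) 4 = -20$)
$b{\left(20,-17 \right)} t{\left(-14,3 \right)} = 3 \left(-17\right) \frac{1}{7 + 2 \cdot 20^{2}} \left(3 - -17\right) \left(-20\right) = 3 \left(-17\right) \frac{1}{7 + 2 \cdot 400} \left(3 + 17\right) \left(-20\right) = 3 \left(-17\right) \frac{1}{7 + 800} \cdot 20 \left(-20\right) = 3 \left(-17\right) \frac{1}{807} \cdot 20 \left(-20\right) = \left(- \frac{340}{269}\right) \left(-20\right) = \frac{6800}{269}$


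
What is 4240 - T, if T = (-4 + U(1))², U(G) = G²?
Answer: 4231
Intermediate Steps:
T = 9 (T = (-4 + 1²)² = (-4 + 1)² = (-3)² = 9)
4240 - T = 4240 - 1*9 = 4240 - 9 = 4231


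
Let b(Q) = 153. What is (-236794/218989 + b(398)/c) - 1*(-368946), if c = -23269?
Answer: 1880016001291883/5095655041 ≈ 3.6895e+5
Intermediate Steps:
(-236794/218989 + b(398)/c) - 1*(-368946) = (-236794/218989 + 153/(-23269)) - 1*(-368946) = (-236794*1/218989 + 153*(-1/23269)) + 368946 = (-236794/218989 - 153/23269) + 368946 = -5543464903/5095655041 + 368946 = 1880016001291883/5095655041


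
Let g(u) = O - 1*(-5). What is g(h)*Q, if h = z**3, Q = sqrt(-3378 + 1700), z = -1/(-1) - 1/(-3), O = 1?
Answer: 6*I*sqrt(1678) ≈ 245.78*I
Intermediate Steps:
z = 4/3 (z = -1*(-1) - 1*(-1/3) = 1 + 1/3 = 4/3 ≈ 1.3333)
Q = I*sqrt(1678) (Q = sqrt(-1678) = I*sqrt(1678) ≈ 40.963*I)
h = 64/27 (h = (4/3)**3 = 64/27 ≈ 2.3704)
g(u) = 6 (g(u) = 1 - 1*(-5) = 1 + 5 = 6)
g(h)*Q = 6*(I*sqrt(1678)) = 6*I*sqrt(1678)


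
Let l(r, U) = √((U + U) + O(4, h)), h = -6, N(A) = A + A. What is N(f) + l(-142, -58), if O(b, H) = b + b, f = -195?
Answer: -390 + 6*I*√3 ≈ -390.0 + 10.392*I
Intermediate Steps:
N(A) = 2*A
O(b, H) = 2*b
l(r, U) = √(8 + 2*U) (l(r, U) = √((U + U) + 2*4) = √(2*U + 8) = √(8 + 2*U))
N(f) + l(-142, -58) = 2*(-195) + √(8 + 2*(-58)) = -390 + √(8 - 116) = -390 + √(-108) = -390 + 6*I*√3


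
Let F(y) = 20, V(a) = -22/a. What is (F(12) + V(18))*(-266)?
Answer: -44954/9 ≈ -4994.9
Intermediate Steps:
(F(12) + V(18))*(-266) = (20 - 22/18)*(-266) = (20 - 22*1/18)*(-266) = (20 - 11/9)*(-266) = (169/9)*(-266) = -44954/9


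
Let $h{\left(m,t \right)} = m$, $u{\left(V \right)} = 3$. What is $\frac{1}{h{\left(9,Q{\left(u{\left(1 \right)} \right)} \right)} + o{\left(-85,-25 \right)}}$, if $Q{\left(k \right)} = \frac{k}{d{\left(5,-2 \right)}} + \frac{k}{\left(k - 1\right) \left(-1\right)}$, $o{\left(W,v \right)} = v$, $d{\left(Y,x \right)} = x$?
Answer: $- \frac{1}{16} \approx -0.0625$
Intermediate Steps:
$Q{\left(k \right)} = - \frac{k}{2} + \frac{k}{1 - k}$ ($Q{\left(k \right)} = \frac{k}{-2} + \frac{k}{\left(k - 1\right) \left(-1\right)} = k \left(- \frac{1}{2}\right) + \frac{k}{\left(-1 + k\right) \left(-1\right)} = - \frac{k}{2} + \frac{k}{1 - k}$)
$\frac{1}{h{\left(9,Q{\left(u{\left(1 \right)} \right)} \right)} + o{\left(-85,-25 \right)}} = \frac{1}{9 - 25} = \frac{1}{-16} = - \frac{1}{16}$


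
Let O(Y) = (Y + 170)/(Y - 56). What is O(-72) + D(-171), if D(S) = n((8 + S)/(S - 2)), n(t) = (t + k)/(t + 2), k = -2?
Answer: -36653/32576 ≈ -1.1252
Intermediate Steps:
O(Y) = (170 + Y)/(-56 + Y)
n(t) = (-2 + t)/(2 + t) (n(t) = (t - 2)/(t + 2) = (-2 + t)/(2 + t))
D(S) = (-2 + (8 + S)/(-2 + S))/(2 + (8 + S)/(-2 + S)) (D(S) = (-2 + (8 + S)/(S - 2))/(2 + (8 + S)/(S - 2)) = (-2 + (8 + S)/(-2 + S))/(2 + (8 + S)/(-2 + S)))
O(-72) + D(-171) = (170 - 72)/(-56 - 72) + (12 - 1*(-171))/(4 + 3*(-171)) = 98/(-128) + (12 + 171)/(4 - 513) = -1/128*98 + 183/(-509) = -49/64 - 1/509*183 = -49/64 - 183/509 = -36653/32576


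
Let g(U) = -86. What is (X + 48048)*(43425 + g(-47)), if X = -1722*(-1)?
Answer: 2156982030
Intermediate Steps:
X = 1722
(X + 48048)*(43425 + g(-47)) = (1722 + 48048)*(43425 - 86) = 49770*43339 = 2156982030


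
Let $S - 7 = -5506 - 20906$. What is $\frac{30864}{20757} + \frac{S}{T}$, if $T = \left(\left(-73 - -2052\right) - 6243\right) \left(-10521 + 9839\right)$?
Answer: $\frac{2703209239}{1829162192} \approx 1.4778$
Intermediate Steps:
$S = -26405$ ($S = 7 - 26412 = -26405$)
$T = 2908048$ ($T = \left(\left(-73 + 2052\right) - 6243\right) \left(-682\right) = \left(1979 - 6243\right) \left(-682\right) = \left(-4264\right) \left(-682\right) = 2908048$)
$\frac{30864}{20757} + \frac{S}{T} = \frac{30864}{20757} - \frac{26405}{2908048} = 30864 \cdot \frac{1}{20757} - \frac{26405}{2908048} = \frac{10288}{6919} - \frac{26405}{2908048} = \frac{2703209239}{1829162192}$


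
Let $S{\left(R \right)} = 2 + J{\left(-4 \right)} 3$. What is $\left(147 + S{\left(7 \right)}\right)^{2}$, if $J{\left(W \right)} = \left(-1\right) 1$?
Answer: $21316$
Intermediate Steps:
$J{\left(W \right)} = -1$
$S{\left(R \right)} = -1$ ($S{\left(R \right)} = 2 - 3 = -1$)
$\left(147 + S{\left(7 \right)}\right)^{2} = \left(147 - 1\right)^{2} = 146^{2} = 21316$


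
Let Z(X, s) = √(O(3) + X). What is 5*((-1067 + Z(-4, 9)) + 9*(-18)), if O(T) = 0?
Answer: -6145 + 10*I ≈ -6145.0 + 10.0*I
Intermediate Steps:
Z(X, s) = √X (Z(X, s) = √(0 + X) = √X)
5*((-1067 + Z(-4, 9)) + 9*(-18)) = 5*((-1067 + √(-4)) + 9*(-18)) = 5*((-1067 + 2*I) - 162) = 5*(-1229 + 2*I) = -6145 + 10*I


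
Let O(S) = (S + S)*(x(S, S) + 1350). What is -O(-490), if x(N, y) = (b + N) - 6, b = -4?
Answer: 833000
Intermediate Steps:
x(N, y) = -10 + N (x(N, y) = (-4 + N) - 6 = -10 + N)
O(S) = 2*S*(1340 + S) (O(S) = (S + S)*((-10 + S) + 1350) = (2*S)*(1340 + S) = 2*S*(1340 + S))
-O(-490) = -2*(-490)*(1340 - 490) = -2*(-490)*850 = -1*(-833000) = 833000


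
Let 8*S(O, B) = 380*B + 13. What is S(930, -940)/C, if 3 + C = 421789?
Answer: -357187/3374288 ≈ -0.10586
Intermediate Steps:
C = 421786 (C = -3 + 421789 = 421786)
S(O, B) = 13/8 + 95*B/2 (S(O, B) = (380*B + 13)/8 = (13 + 380*B)/8 = 13/8 + 95*B/2)
S(930, -940)/C = (13/8 + (95/2)*(-940))/421786 = (13/8 - 44650)*(1/421786) = -357187/8*1/421786 = -357187/3374288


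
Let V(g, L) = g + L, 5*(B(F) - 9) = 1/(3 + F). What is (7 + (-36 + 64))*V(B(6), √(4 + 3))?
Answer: 2842/9 + 35*√7 ≈ 408.38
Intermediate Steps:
B(F) = 9 + 1/(5*(3 + F))
V(g, L) = L + g
(7 + (-36 + 64))*V(B(6), √(4 + 3)) = (7 + (-36 + 64))*(√(4 + 3) + (136 + 45*6)/(5*(3 + 6))) = (7 + 28)*(√7 + (⅕)*(136 + 270)/9) = 35*(√7 + (⅕)*(⅑)*406) = 35*(√7 + 406/45) = 35*(406/45 + √7) = 2842/9 + 35*√7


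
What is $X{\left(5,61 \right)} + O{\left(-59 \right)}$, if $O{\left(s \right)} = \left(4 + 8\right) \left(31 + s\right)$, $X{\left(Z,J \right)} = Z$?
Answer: $-331$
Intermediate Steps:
$O{\left(s \right)} = 372 + 12 s$ ($O{\left(s \right)} = 12 \left(31 + s\right) = 372 + 12 s$)
$X{\left(5,61 \right)} + O{\left(-59 \right)} = 5 + \left(372 + 12 \left(-59\right)\right) = 5 + \left(372 - 708\right) = 5 - 336 = -331$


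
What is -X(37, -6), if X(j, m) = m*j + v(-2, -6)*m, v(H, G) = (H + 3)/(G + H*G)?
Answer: 223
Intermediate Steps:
v(H, G) = (3 + H)/(G + G*H)
X(j, m) = m/6 + j*m (X(j, m) = m*j + ((3 - 2)/((-6)*(1 - 2)))*m = j*m + (-1/6*1/(-1))*m = j*m + (-1/6*(-1)*1)*m = j*m + m/6 = m/6 + j*m)
-X(37, -6) = -(-6)*(1/6 + 37) = -(-6)*223/6 = -1*(-223) = 223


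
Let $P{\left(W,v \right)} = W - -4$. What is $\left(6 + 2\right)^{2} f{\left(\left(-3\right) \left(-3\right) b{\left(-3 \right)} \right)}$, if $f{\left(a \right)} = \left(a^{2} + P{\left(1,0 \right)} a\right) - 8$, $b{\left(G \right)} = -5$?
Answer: $114688$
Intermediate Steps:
$P{\left(W,v \right)} = 4 + W$ ($P{\left(W,v \right)} = W + 4 = 4 + W$)
$f{\left(a \right)} = -8 + a^{2} + 5 a$ ($f{\left(a \right)} = \left(a^{2} + \left(4 + 1\right) a\right) - 8 = \left(a^{2} + 5 a\right) - 8 = -8 + a^{2} + 5 a$)
$\left(6 + 2\right)^{2} f{\left(\left(-3\right) \left(-3\right) b{\left(-3 \right)} \right)} = \left(6 + 2\right)^{2} \left(-8 + \left(\left(-3\right) \left(-3\right) \left(-5\right)\right)^{2} + 5 \left(-3\right) \left(-3\right) \left(-5\right)\right) = 8^{2} \left(-8 + \left(9 \left(-5\right)\right)^{2} + 5 \cdot 9 \left(-5\right)\right) = 64 \left(-8 + \left(-45\right)^{2} + 5 \left(-45\right)\right) = 64 \left(-8 + 2025 - 225\right) = 64 \cdot 1792 = 114688$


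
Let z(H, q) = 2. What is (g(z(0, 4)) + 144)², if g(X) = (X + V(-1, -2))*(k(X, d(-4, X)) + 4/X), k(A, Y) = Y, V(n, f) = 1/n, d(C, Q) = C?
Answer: 20164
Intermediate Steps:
g(X) = (-1 + X)*(-4 + 4/X) (g(X) = (X + 1/(-1))*(-4 + 4/X) = (X - 1)*(-4 + 4/X) = (-1 + X)*(-4 + 4/X))
(g(z(0, 4)) + 144)² = ((8 - 4*2 - 4/2) + 144)² = ((8 - 8 - 4*½) + 144)² = ((8 - 8 - 2) + 144)² = (-2 + 144)² = 142² = 20164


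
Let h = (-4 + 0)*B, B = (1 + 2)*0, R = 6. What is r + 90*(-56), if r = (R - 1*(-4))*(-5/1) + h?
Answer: -5090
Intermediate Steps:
B = 0 (B = 3*0 = 0)
h = 0 (h = (-4 + 0)*0 = -4*0 = 0)
r = -50 (r = (6 - 1*(-4))*(-5/1) + 0 = (6 + 4)*(-5*1) + 0 = 10*(-5) + 0 = -50 + 0 = -50)
r + 90*(-56) = -50 + 90*(-56) = -50 - 5040 = -5090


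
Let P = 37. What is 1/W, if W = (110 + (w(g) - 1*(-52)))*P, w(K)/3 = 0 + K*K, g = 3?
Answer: 1/6993 ≈ 0.00014300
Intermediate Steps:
w(K) = 3*K² (w(K) = 3*(0 + K*K) = 3*(0 + K²) = 3*K²)
W = 6993 (W = (110 + (3*3² - 1*(-52)))*37 = (110 + (3*9 + 52))*37 = (110 + (27 + 52))*37 = (110 + 79)*37 = 189*37 = 6993)
1/W = 1/6993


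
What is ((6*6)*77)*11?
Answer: 30492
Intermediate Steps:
((6*6)*77)*11 = (36*77)*11 = 2772*11 = 30492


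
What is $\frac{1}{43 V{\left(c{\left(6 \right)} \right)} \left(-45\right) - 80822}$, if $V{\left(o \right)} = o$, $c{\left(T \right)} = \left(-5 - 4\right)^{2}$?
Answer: $- \frac{1}{237557} \approx -4.2095 \cdot 10^{-6}$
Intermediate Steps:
$c{\left(T \right)} = 81$ ($c{\left(T \right)} = \left(-9\right)^{2} = 81$)
$\frac{1}{43 V{\left(c{\left(6 \right)} \right)} \left(-45\right) - 80822} = \frac{1}{43 \cdot 81 \left(-45\right) - 80822} = \frac{1}{3483 \left(-45\right) - 80822} = \frac{1}{-156735 - 80822} = \frac{1}{-237557} = - \frac{1}{237557}$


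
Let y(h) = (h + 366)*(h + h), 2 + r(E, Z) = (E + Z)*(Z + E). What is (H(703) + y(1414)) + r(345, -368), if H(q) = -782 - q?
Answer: 5032882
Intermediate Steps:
r(E, Z) = -2 + (E + Z)**2 (r(E, Z) = -2 + (E + Z)*(Z + E) = -2 + (E + Z)*(E + Z) = -2 + (E + Z)**2)
y(h) = 2*h*(366 + h) (y(h) = (366 + h)*(2*h) = 2*h*(366 + h))
(H(703) + y(1414)) + r(345, -368) = ((-782 - 1*703) + 2*1414*(366 + 1414)) + (-2 + (345 - 368)**2) = ((-782 - 703) + 2*1414*1780) + (-2 + (-23)**2) = (-1485 + 5033840) + (-2 + 529) = 5032355 + 527 = 5032882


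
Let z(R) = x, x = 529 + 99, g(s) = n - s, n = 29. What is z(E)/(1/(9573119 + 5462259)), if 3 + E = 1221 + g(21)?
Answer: 9442217384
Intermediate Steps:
g(s) = 29 - s
E = 1226 (E = -3 + (1221 + (29 - 1*21)) = -3 + (1221 + (29 - 21)) = -3 + (1221 + 8) = -3 + 1229 = 1226)
x = 628
z(R) = 628
z(E)/(1/(9573119 + 5462259)) = 628/(1/(9573119 + 5462259)) = 628/(1/15035378) = 628*15035378 = 9442217384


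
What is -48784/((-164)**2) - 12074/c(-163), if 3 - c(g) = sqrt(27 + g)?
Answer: -61331287/243745 - 24148*I*sqrt(34)/145 ≈ -251.62 - 971.07*I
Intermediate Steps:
c(g) = 3 - sqrt(27 + g)
-48784/((-164)**2) - 12074/c(-163) = -48784/((-164)**2) - 12074/(3 - sqrt(27 - 163)) = -48784/26896 - 12074/(3 - sqrt(-136)) = -48784*1/26896 - 12074/(3 - 2*I*sqrt(34)) = -3049/1681 - 12074/(3 - 2*I*sqrt(34))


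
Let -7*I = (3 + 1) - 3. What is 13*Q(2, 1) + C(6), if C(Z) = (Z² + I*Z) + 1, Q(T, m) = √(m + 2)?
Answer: 253/7 + 13*√3 ≈ 58.660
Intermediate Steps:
I = -⅐ (I = -((3 + 1) - 3)/7 = -(4 - 3)/7 = -⅐*1 = -⅐ ≈ -0.14286)
Q(T, m) = √(2 + m)
C(Z) = 1 + Z² - Z/7 (C(Z) = (Z² - Z/7) + 1 = 1 + Z² - Z/7)
13*Q(2, 1) + C(6) = 13*√(2 + 1) + (1 + 6² - ⅐*6) = 13*√3 + (1 + 36 - 6/7) = 13*√3 + 253/7 = 253/7 + 13*√3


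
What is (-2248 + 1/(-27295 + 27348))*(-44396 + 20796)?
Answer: 2811774800/53 ≈ 5.3052e+7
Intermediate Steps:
(-2248 + 1/(-27295 + 27348))*(-44396 + 20796) = (-2248 + 1/53)*(-23600) = -119143/53*(-23600) = 2811774800/53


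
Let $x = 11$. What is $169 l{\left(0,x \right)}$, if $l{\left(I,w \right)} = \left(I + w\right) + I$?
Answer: $1859$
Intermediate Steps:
$l{\left(I,w \right)} = w + 2 I$
$169 l{\left(0,x \right)} = 169 \left(11 + 2 \cdot 0\right) = 169 \left(11 + 0\right) = 169 \cdot 11 = 1859$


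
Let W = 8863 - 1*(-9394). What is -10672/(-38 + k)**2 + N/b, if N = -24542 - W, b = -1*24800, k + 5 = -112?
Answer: 197053/153760 ≈ 1.2816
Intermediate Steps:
k = -117 (k = -5 - 112 = -117)
W = 18257 (W = 8863 + 9394 = 18257)
b = -24800
N = -42799 (N = -24542 - 1*18257 = -24542 - 18257 = -42799)
-10672/(-38 + k)**2 + N/b = -10672/(-38 - 117)**2 - 42799/(-24800) = -10672/((-155)**2) - 42799*(-1/24800) = -10672/24025 + 42799/24800 = 197053/153760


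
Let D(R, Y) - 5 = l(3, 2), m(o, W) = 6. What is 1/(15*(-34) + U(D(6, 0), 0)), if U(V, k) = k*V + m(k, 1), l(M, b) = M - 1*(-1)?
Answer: -1/504 ≈ -0.0019841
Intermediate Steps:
l(M, b) = 1 + M (l(M, b) = M + 1 = 1 + M)
D(R, Y) = 9 (D(R, Y) = 5 + (1 + 3) = 5 + 4 = 9)
U(V, k) = 6 + V*k (U(V, k) = k*V + 6 = V*k + 6 = 6 + V*k)
1/(15*(-34) + U(D(6, 0), 0)) = 1/(15*(-34) + (6 + 9*0)) = 1/(-510 + (6 + 0)) = 1/(-510 + 6) = 1/(-504) = -1/504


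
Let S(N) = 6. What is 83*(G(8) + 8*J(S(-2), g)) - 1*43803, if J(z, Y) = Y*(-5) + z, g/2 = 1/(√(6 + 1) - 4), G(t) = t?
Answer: -325835/9 + 6640*√7/9 ≈ -34252.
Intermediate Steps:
g = 2/(-4 + √7) (g = 2/(√(6 + 1) - 4) = 2/(√7 - 4) = 2/(-4 + √7) ≈ -1.4768)
J(z, Y) = z - 5*Y (J(z, Y) = -5*Y + z = z - 5*Y)
83*(G(8) + 8*J(S(-2), g)) - 1*43803 = 83*(8 + 8*(6 - 5*(-8/9 - 2*√7/9))) - 1*43803 = 83*(8 + 8*(6 + (40/9 + 10*√7/9))) - 43803 = 83*(8 + 8*(94/9 + 10*√7/9)) - 43803 = 83*(8 + (752/9 + 80*√7/9)) - 43803 = 83*(824/9 + 80*√7/9) - 43803 = (68392/9 + 6640*√7/9) - 43803 = -325835/9 + 6640*√7/9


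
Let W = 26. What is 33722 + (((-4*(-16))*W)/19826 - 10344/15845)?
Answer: 5296675260138/157071485 ≈ 33721.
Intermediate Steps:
33722 + (((-4*(-16))*W)/19826 - 10344/15845) = 33722 + ((-4*(-16)*26)/19826 - 10344/15845) = 33722 + ((64*26)*(1/19826) - 10344*1/15845) = 33722 + (1664*(1/19826) - 10344/15845) = 33722 + (832/9913 - 10344/15845) = 33722 - 89357032/157071485 = 5296675260138/157071485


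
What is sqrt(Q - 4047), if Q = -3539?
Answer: I*sqrt(7586) ≈ 87.098*I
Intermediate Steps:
sqrt(Q - 4047) = sqrt(-3539 - 4047) = sqrt(-7586) = I*sqrt(7586)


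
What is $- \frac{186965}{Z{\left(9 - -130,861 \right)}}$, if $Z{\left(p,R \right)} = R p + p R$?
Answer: $- \frac{186965}{239358} \approx -0.78111$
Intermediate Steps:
$Z{\left(p,R \right)} = 2 R p$ ($Z{\left(p,R \right)} = R p + R p = 2 R p$)
$- \frac{186965}{Z{\left(9 - -130,861 \right)}} = - \frac{186965}{2 \cdot 861 \left(9 - -130\right)} = - \frac{186965}{2 \cdot 861 \left(9 + 130\right)} = - \frac{186965}{2 \cdot 861 \cdot 139} = - \frac{186965}{239358}$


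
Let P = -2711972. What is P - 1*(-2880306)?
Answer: 168334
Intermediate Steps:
P - 1*(-2880306) = -2711972 - 1*(-2880306) = -2711972 + 2880306 = 168334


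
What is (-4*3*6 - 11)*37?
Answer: -3071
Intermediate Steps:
(-4*3*6 - 11)*37 = (-12*6 - 11)*37 = (-72 - 11)*37 = -83*37 = -3071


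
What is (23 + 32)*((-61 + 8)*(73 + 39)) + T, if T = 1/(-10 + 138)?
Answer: -41789439/128 ≈ -3.2648e+5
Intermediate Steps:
T = 1/128 ≈ 0.0078125
(23 + 32)*((-61 + 8)*(73 + 39)) + T = (23 + 32)*((-61 + 8)*(73 + 39)) + 1/128 = 55*(-53*112) + 1/128 = 55*(-5936) + 1/128 = -326480 + 1/128 = -41789439/128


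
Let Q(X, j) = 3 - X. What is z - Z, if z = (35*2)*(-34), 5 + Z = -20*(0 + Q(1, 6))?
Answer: -2335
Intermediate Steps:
Z = -45 (Z = -5 - 20*(0 + (3 - 1*1)) = -5 - 20*(0 + (3 - 1)) = -5 - 20*(0 + 2) = -5 - 20*2 = -5 - 40 = -45)
z = -2380 (z = 70*(-34) = -2380)
z - Z = -2380 - 1*(-45) = -2380 + 45 = -2335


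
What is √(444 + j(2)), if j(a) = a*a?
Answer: 8*√7 ≈ 21.166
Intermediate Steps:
j(a) = a²
√(444 + j(2)) = √(444 + 2²) = √(444 + 4) = √448 = 8*√7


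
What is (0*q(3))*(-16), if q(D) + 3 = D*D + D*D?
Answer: 0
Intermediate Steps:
q(D) = -3 + 2*D² (q(D) = -3 + (D*D + D*D) = -3 + (D² + D²) = -3 + 2*D²)
(0*q(3))*(-16) = (0*(-3 + 2*3²))*(-16) = (0*(-3 + 2*9))*(-16) = (0*(-3 + 18))*(-16) = (0*15)*(-16) = 0*(-16) = 0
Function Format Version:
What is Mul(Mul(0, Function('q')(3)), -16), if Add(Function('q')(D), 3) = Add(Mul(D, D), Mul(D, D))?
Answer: 0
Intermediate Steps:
Function('q')(D) = Add(-3, Mul(2, Pow(D, 2))) (Function('q')(D) = Add(-3, Add(Mul(D, D), Mul(D, D))) = Add(-3, Add(Pow(D, 2), Pow(D, 2))) = Add(-3, Mul(2, Pow(D, 2))))
Mul(Mul(0, Function('q')(3)), -16) = Mul(Mul(0, Add(-3, Mul(2, Pow(3, 2)))), -16) = Mul(Mul(0, Add(-3, Mul(2, 9))), -16) = Mul(Mul(0, Add(-3, 18)), -16) = Mul(Mul(0, 15), -16) = Mul(0, -16) = 0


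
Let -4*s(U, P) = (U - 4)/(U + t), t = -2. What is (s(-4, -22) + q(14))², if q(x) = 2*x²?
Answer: 1380625/9 ≈ 1.5340e+5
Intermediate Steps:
s(U, P) = -(-4 + U)/(4*(-2 + U)) (s(U, P) = -(U - 4)/(4*(U - 2)) = -(-4 + U)/(4*(-2 + U)))
(s(-4, -22) + q(14))² = ((4 - 1*(-4))/(4*(-2 - 4)) + 2*14²)² = ((¼)*(4 + 4)/(-6) + 2*196)² = ((¼)*(-⅙)*8 + 392)² = (-⅓ + 392)² = (1175/3)² = 1380625/9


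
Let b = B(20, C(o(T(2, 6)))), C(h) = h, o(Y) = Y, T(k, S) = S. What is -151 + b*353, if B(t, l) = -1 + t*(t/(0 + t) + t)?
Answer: 147756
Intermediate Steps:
B(t, l) = -1 + t*(1 + t) (B(t, l) = -1 + t*(t/t + t) = -1 + t*(1 + t))
b = 419 (b = -1 + 20 + 20² = -1 + 20 + 400 = 419)
-151 + b*353 = -151 + 419*353 = -151 + 147907 = 147756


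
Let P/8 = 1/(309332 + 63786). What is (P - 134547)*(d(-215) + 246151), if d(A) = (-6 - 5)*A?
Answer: -6237988626856804/186559 ≈ -3.3437e+10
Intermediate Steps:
P = 4/186559 (P = 8/(309332 + 63786) = 8/373118 = 8*(1/373118) = 4/186559 ≈ 2.1441e-5)
d(A) = -11*A
(P - 134547)*(d(-215) + 246151) = (4/186559 - 134547)*(-11*(-215) + 246151) = -25100953769*(2365 + 246151)/186559 = -25100953769/186559*248516 = -6237988626856804/186559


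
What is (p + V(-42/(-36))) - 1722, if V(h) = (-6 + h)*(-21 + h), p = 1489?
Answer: -4937/36 ≈ -137.14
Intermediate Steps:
V(h) = (-21 + h)*(-6 + h)
(p + V(-42/(-36))) - 1722 = (1489 + (126 + (-42/(-36))² - (-1134)/(-36))) - 1722 = (1489 + (126 + (-42*(-1/36))² - (-1134)*(-1)/36)) - 1722 = (1489 + (126 + (7/6)² - 27*7/6)) - 1722 = (1489 + (126 + 49/36 - 63/2)) - 1722 = (1489 + 3451/36) - 1722 = 57055/36 - 1722 = -4937/36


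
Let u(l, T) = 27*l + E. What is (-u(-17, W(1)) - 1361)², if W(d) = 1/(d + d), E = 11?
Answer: 833569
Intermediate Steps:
W(d) = 1/(2*d)
u(l, T) = 11 + 27*l (u(l, T) = 27*l + 11 = 11 + 27*l)
(-u(-17, W(1)) - 1361)² = (-(11 + 27*(-17)) - 1361)² = (-(11 - 459) - 1361)² = (-1*(-448) - 1361)² = (448 - 1361)² = (-913)² = 833569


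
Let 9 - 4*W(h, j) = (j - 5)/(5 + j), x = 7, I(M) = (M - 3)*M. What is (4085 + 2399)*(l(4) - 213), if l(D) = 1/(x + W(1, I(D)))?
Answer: -230525652/167 ≈ -1.3804e+6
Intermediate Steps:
I(M) = M*(-3 + M) (I(M) = (-3 + M)*M = M*(-3 + M))
W(h, j) = 9/4 - (-5 + j)/(4*(5 + j)) (W(h, j) = 9/4 - (j - 5)/(4*(5 + j)) = 9/4 - (-5 + j)/(4*(5 + j)))
l(D) = 1/(7 + (25 + 4*D*(-3 + D))/(2*(5 + D*(-3 + D)))) (l(D) = 1/(7 + (25 + 4*(D*(-3 + D)))/(2*(5 + D*(-3 + D)))) = 1/(7 + (25 + 4*D*(-3 + D))/(2*(5 + D*(-3 + D)))))
(4085 + 2399)*(l(4) - 213) = (4085 + 2399)*(2*(5 + 4*(-3 + 4))/(95 + 18*4*(-3 + 4)) - 213) = 6484*(2*(5 + 4*1)/(95 + 18*4*1) - 213) = 6484*(2*(5 + 4)/(95 + 72) - 213) = 6484*(2*9/167 - 213) = 6484*(2*(1/167)*9 - 213) = 6484*(18/167 - 213) = 6484*(-35553/167) = -230525652/167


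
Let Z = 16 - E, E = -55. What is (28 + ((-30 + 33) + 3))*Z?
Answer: 2414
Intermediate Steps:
Z = 71 (Z = 16 - 1*(-55) = 16 + 55 = 71)
(28 + ((-30 + 33) + 3))*Z = (28 + ((-30 + 33) + 3))*71 = (28 + (3 + 3))*71 = (28 + 6)*71 = 34*71 = 2414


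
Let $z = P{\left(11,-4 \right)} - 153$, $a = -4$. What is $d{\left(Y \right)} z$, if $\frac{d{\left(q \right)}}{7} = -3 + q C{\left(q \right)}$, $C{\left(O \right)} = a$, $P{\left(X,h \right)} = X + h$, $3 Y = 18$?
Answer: $27594$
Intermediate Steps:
$Y = 6$ ($Y = \frac{1}{3} \cdot 18 = 6$)
$C{\left(O \right)} = -4$
$d{\left(q \right)} = -21 - 28 q$ ($d{\left(q \right)} = 7 \left(-3 + q \left(-4\right)\right) = 7 \left(-3 - 4 q\right) = -21 - 28 q$)
$z = -146$ ($z = \left(11 - 4\right) - 153 = 7 - 153 = -146$)
$d{\left(Y \right)} z = \left(-21 - 168\right) \left(-146\right) = \left(-189\right) \left(-146\right) = 27594$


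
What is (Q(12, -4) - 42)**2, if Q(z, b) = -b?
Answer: 1444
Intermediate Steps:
(Q(12, -4) - 42)**2 = (-1*(-4) - 42)**2 = (4 - 42)**2 = (-38)**2 = 1444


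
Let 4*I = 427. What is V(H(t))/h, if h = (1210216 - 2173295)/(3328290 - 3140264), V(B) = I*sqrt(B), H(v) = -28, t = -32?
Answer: -40143551*I*sqrt(7)/963079 ≈ -110.28*I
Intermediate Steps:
I = 427/4 (I = (1/4)*427 = 427/4 ≈ 106.75)
V(B) = 427*sqrt(B)/4
h = -963079/188026 ≈ -5.1221
V(H(t))/h = (427*sqrt(-28)/4)/(-963079/188026) = (427*(2*I*sqrt(7))/4)*(-188026/963079) = (427*I*sqrt(7)/2)*(-188026/963079) = -40143551*I*sqrt(7)/963079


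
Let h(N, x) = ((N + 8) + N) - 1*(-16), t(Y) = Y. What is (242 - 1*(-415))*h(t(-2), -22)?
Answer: 13140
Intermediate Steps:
h(N, x) = 24 + 2*N (h(N, x) = ((8 + N) + N) + 16 = (8 + 2*N) + 16 = 24 + 2*N)
(242 - 1*(-415))*h(t(-2), -22) = (242 - 1*(-415))*(24 + 2*(-2)) = (242 + 415)*(24 - 4) = 657*20 = 13140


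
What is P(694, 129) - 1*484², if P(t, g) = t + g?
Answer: -233433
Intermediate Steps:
P(t, g) = g + t
P(694, 129) - 1*484² = (129 + 694) - 1*484² = 823 - 1*234256 = 823 - 234256 = -233433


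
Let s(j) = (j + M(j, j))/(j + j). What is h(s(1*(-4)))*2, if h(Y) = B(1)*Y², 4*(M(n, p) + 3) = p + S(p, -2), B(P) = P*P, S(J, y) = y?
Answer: 289/128 ≈ 2.2578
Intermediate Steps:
B(P) = P²
M(n, p) = -7/2 + p/4 (M(n, p) = -3 + (p - 2)/4 = -3 + (-2 + p)/4 = -3 + (-½ + p/4) = -7/2 + p/4)
s(j) = (-7/2 + 5*j/4)/(2*j) (s(j) = (j + (-7/2 + j/4))/(j + j) = (-7/2 + 5*j/4)/((2*j)) = (-7/2 + 5*j/4)*(1/(2*j)) = (-7/2 + 5*j/4)/(2*j))
h(Y) = Y² (h(Y) = 1²*Y² = 1*Y² = Y²)
h(s(1*(-4)))*2 = ((-14 + 5*(1*(-4)))/(8*((1*(-4)))))²*2 = ((⅛)*(-14 + 5*(-4))/(-4))²*2 = ((⅛)*(-¼)*(-14 - 20))²*2 = ((⅛)*(-¼)*(-34))²*2 = (17/16)²*2 = (289/256)*2 = 289/128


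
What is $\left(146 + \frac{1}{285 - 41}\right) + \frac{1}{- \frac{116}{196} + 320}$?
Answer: $\frac{557578831}{3818844} \approx 146.01$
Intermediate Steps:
$\left(146 + \frac{1}{285 - 41}\right) + \frac{1}{- \frac{116}{196} + 320} = \left(146 + \frac{1}{244}\right) + \frac{1}{\left(-116\right) \frac{1}{196} + 320} = \left(146 + \frac{1}{244}\right) + \frac{1}{- \frac{29}{49} + 320} = \frac{35625}{244} + \frac{1}{\frac{15651}{49}} = \frac{35625}{244} + \frac{49}{15651} = \frac{557578831}{3818844}$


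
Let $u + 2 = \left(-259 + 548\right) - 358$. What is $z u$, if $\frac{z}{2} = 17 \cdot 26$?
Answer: $-62764$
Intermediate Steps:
$z = 884$ ($z = 2 \cdot 17 \cdot 26 = 2 \cdot 442 = 884$)
$u = -71$ ($u = -2 + \left(\left(-259 + 548\right) - 358\right) = -2 + \left(289 - 358\right) = -2 - 69 = -71$)
$z u = 884 \left(-71\right) = -62764$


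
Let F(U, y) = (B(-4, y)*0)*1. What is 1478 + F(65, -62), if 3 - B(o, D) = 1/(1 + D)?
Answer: 1478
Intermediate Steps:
B(o, D) = 3 - 1/(1 + D)
F(U, y) = 0 (F(U, y) = (((2 + 3*y)/(1 + y))*0)*1 = 0*1 = 0)
1478 + F(65, -62) = 1478 + 0 = 1478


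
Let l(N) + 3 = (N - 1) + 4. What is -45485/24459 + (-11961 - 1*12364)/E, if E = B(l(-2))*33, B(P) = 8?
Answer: -202324405/2152392 ≈ -94.000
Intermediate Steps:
l(N) = N (l(N) = -3 + ((N - 1) + 4) = -3 + ((-1 + N) + 4) = -3 + (3 + N) = N)
E = 264 (E = 8*33 = 264)
-45485/24459 + (-11961 - 1*12364)/E = -45485/24459 + (-11961 - 1*12364)/264 = -45485*1/24459 + (-11961 - 12364)*(1/264) = -45485/24459 - 24325*1/264 = -45485/24459 - 24325/264 = -202324405/2152392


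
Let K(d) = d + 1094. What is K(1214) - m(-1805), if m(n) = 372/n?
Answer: 4166312/1805 ≈ 2308.2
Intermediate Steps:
K(d) = 1094 + d
K(1214) - m(-1805) = (1094 + 1214) - 372/(-1805) = 2308 - 372*(-1)/1805 = 2308 - 1*(-372/1805) = 2308 + 372/1805 = 4166312/1805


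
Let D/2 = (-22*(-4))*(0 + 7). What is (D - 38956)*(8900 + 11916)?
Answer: -785262784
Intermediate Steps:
D = 1232 (D = 2*((-22*(-4))*(0 + 7)) = 2*(88*7) = 2*616 = 1232)
(D - 38956)*(8900 + 11916) = (1232 - 38956)*(8900 + 11916) = -37724*20816 = -785262784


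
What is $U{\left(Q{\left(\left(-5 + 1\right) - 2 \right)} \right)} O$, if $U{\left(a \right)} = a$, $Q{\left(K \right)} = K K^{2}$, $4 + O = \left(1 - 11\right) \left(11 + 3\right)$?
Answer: $31104$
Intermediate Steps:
$O = -144$ ($O = -4 + \left(1 - 11\right) \left(11 + 3\right) = -4 - 140 = -144$)
$Q{\left(K \right)} = K^{3}$
$U{\left(Q{\left(\left(-5 + 1\right) - 2 \right)} \right)} O = \left(\left(-5 + 1\right) - 2\right)^{3} \left(-144\right) = \left(-4 - 2\right)^{3} \left(-144\right) = \left(-6\right)^{3} \left(-144\right) = \left(-216\right) \left(-144\right) = 31104$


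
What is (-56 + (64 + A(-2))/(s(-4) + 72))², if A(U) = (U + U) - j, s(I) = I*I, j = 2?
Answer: 5929225/1936 ≈ 3062.6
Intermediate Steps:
s(I) = I²
A(U) = -2 + 2*U (A(U) = (U + U) - 1*2 = 2*U - 2 = -2 + 2*U)
(-56 + (64 + A(-2))/(s(-4) + 72))² = (-56 + (64 + (-2 + 2*(-2)))/((-4)² + 72))² = (-56 + (64 + (-2 - 4))/(16 + 72))² = (-56 + (64 - 6)/88)² = (-56 + 58*(1/88))² = (-56 + 29/44)² = (-2435/44)² = 5929225/1936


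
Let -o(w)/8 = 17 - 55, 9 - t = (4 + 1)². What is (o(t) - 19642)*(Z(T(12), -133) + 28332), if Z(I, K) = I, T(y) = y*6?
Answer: -549276552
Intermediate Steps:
T(y) = 6*y
t = -16 (t = 9 - (4 + 1)² = 9 - 1*5² = 9 - 1*25 = 9 - 25 = -16)
o(w) = 304 (o(w) = -8*(17 - 55) = -8*(-38) = 304)
(o(t) - 19642)*(Z(T(12), -133) + 28332) = (304 - 19642)*(6*12 + 28332) = -19338*(72 + 28332) = -19338*28404 = -549276552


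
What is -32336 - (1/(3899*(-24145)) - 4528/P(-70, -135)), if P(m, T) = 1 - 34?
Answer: -9171216570877/282424065 ≈ -32473.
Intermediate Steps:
P(m, T) = -33
-32336 - (1/(3899*(-24145)) - 4528/P(-70, -135)) = -32336 - (1/(3899*(-24145)) - 4528/(-33)) = -32336 - ((1/3899)*(-1/24145) - 4528*(-1/33)) = -32336 - (-1/94141355 + 4528/33) = -32336 - 1*38752005037/282424065 = -32336 - 38752005037/282424065 = -9171216570877/282424065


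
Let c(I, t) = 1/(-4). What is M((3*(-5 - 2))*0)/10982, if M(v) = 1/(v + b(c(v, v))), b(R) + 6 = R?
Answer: -2/137275 ≈ -1.4569e-5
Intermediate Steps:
c(I, t) = -¼
b(R) = -6 + R
M(v) = 1/(-25/4 + v) (M(v) = 1/(v + (-6 - ¼)) = 1/(v - 25/4) = 1/(-25/4 + v))
M((3*(-5 - 2))*0)/10982 = (4/(-25 + 4*((3*(-5 - 2))*0)))/10982 = (4/(-25 + 4*((3*(-7))*0)))*(1/10982) = (4/(-25 + 4*(-21*0)))*(1/10982) = (4/(-25 + 4*0))*(1/10982) = (4/(-25 + 0))*(1/10982) = (4/(-25))*(1/10982) = (4*(-1/25))*(1/10982) = -4/25*1/10982 = -2/137275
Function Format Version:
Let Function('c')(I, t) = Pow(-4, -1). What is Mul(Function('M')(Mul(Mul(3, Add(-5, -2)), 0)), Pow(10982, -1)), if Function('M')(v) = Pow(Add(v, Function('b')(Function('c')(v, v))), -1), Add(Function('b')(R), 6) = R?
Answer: Rational(-2, 137275) ≈ -1.4569e-5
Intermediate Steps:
Function('c')(I, t) = Rational(-1, 4)
Function('b')(R) = Add(-6, R)
Function('M')(v) = Pow(Add(Rational(-25, 4), v), -1) (Function('M')(v) = Pow(Add(v, Add(-6, Rational(-1, 4))), -1) = Pow(Add(v, Rational(-25, 4)), -1) = Pow(Add(Rational(-25, 4), v), -1))
Mul(Function('M')(Mul(Mul(3, Add(-5, -2)), 0)), Pow(10982, -1)) = Mul(Mul(4, Pow(Add(-25, Mul(4, Mul(Mul(3, Add(-5, -2)), 0))), -1)), Pow(10982, -1)) = Mul(Mul(4, Pow(Add(-25, Mul(4, Mul(Mul(3, -7), 0))), -1)), Rational(1, 10982)) = Mul(Mul(4, Pow(Add(-25, Mul(4, Mul(-21, 0))), -1)), Rational(1, 10982)) = Mul(Mul(4, Pow(Add(-25, Mul(4, 0)), -1)), Rational(1, 10982)) = Mul(Mul(4, Pow(Add(-25, 0), -1)), Rational(1, 10982)) = Mul(Mul(4, Pow(-25, -1)), Rational(1, 10982)) = Mul(Mul(4, Rational(-1, 25)), Rational(1, 10982)) = Mul(Rational(-4, 25), Rational(1, 10982)) = Rational(-2, 137275)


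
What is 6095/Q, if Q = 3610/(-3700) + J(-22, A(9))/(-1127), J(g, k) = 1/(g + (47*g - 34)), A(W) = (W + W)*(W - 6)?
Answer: -138514695725/22173143 ≈ -6247.0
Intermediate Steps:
A(W) = 2*W*(-6 + W) (A(W) = (2*W)*(-6 + W) = 2*W*(-6 + W))
J(g, k) = 1/(-34 + 48*g) (J(g, k) = 1/(g + (-34 + 47*g)) = 1/(-34 + 48*g))
Q = -22173143/22725955 (Q = 3610/(-3700) + (1/(2*(-17 + 24*(-22))))/(-1127) = 3610*(-1/3700) + (1/(2*(-17 - 528)))*(-1/1127) = -361/370 + ((1/2)/(-545))*(-1/1127) = -361/370 + ((1/2)*(-1/545))*(-1/1127) = -361/370 - 1/1090*(-1/1127) = -361/370 + 1/1228430 = -22173143/22725955 ≈ -0.97567)
6095/Q = 6095/(-22173143/22725955) = 6095*(-22725955/22173143) = -138514695725/22173143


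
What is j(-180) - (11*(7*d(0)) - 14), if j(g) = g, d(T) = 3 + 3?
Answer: -628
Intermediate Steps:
d(T) = 6
j(-180) - (11*(7*d(0)) - 14) = -180 - (11*(7*6) - 14) = -180 - (11*42 - 14) = -180 - (462 - 14) = -180 - 1*448 = -180 - 448 = -628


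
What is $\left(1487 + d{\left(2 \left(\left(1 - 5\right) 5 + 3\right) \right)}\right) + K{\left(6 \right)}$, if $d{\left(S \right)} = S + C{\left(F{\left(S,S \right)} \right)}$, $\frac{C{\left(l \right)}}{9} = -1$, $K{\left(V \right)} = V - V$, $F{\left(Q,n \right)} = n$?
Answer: $1444$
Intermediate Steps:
$K{\left(V \right)} = 0$
$C{\left(l \right)} = -9$ ($C{\left(l \right)} = 9 \left(-1\right) = -9$)
$d{\left(S \right)} = -9 + S$ ($d{\left(S \right)} = S - 9 = -9 + S$)
$\left(1487 + d{\left(2 \left(\left(1 - 5\right) 5 + 3\right) \right)}\right) + K{\left(6 \right)} = \left(1487 + \left(-9 + 2 \left(\left(1 - 5\right) 5 + 3\right)\right)\right) + 0 = \left(1487 + \left(-9 + 2 \left(\left(-4\right) 5 + 3\right)\right)\right) + 0 = \left(1487 + \left(-9 + 2 \left(-20 + 3\right)\right)\right) + 0 = \left(1487 + \left(-9 + 2 \left(-17\right)\right)\right) + 0 = \left(1487 - 43\right) + 0 = 1444 + 0 = 1444$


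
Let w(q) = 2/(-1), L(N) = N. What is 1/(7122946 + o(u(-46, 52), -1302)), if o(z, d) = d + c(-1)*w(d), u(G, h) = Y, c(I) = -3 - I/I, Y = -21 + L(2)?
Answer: 1/7121652 ≈ 1.4042e-7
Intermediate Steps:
w(q) = -2 (w(q) = 2*(-1) = -2)
Y = -19 (Y = -21 + 2 = -19)
c(I) = -4 (c(I) = -3 - 1*1 = -3 - 1 = -4)
u(G, h) = -19
o(z, d) = 8 + d (o(z, d) = d - 4*(-2) = d + 8 = 8 + d)
1/(7122946 + o(u(-46, 52), -1302)) = 1/(7122946 + (8 - 1302)) = 1/(7122946 - 1294) = 1/7121652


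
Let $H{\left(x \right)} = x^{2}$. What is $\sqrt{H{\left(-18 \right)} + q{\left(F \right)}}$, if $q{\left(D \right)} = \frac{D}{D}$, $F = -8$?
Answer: $5 \sqrt{13} \approx 18.028$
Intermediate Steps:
$q{\left(D \right)} = 1$
$\sqrt{H{\left(-18 \right)} + q{\left(F \right)}} = \sqrt{\left(-18\right)^{2} + 1} = \sqrt{324 + 1} = \sqrt{325} = 5 \sqrt{13}$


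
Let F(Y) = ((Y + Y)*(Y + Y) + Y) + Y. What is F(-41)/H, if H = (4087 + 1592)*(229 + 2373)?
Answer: 369/820931 ≈ 0.00044949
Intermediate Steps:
F(Y) = 2*Y + 4*Y² (F(Y) = ((2*Y)*(2*Y) + Y) + Y = (4*Y² + Y) + Y = (Y + 4*Y²) + Y = 2*Y + 4*Y²)
H = 14776758 (H = 5679*2602 = 14776758)
F(-41)/H = (2*(-41)*(1 + 2*(-41)))/14776758 = (2*(-41)*(1 - 82))*(1/14776758) = (2*(-41)*(-81))*(1/14776758) = 6642*(1/14776758) = 369/820931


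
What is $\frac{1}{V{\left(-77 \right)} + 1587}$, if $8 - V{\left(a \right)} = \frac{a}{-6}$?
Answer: $\frac{6}{9493} \approx 0.00063204$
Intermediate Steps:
$V{\left(a \right)} = 8 + \frac{a}{6}$ ($V{\left(a \right)} = 8 - \frac{a}{-6} = 8 - a \left(- \frac{1}{6}\right) = 8 - - \frac{a}{6} = 8 + \frac{a}{6}$)
$\frac{1}{V{\left(-77 \right)} + 1587} = \frac{1}{\left(8 + \frac{1}{6} \left(-77\right)\right) + 1587} = \frac{1}{\left(8 - \frac{77}{6}\right) + 1587} = \frac{1}{- \frac{29}{6} + 1587} = \frac{1}{\frac{9493}{6}} = \frac{6}{9493}$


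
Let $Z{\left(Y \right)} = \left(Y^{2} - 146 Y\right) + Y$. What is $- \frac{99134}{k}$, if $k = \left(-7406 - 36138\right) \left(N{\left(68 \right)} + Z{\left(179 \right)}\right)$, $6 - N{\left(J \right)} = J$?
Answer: $\frac{49567}{131154528} \approx 0.00037793$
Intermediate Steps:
$N{\left(J \right)} = 6 - J$
$Z{\left(Y \right)} = Y^{2} - 145 Y$
$k = -262309056$ ($k = \left(-7406 - 36138\right) \left(\left(6 - 68\right) + 179 \left(-145 + 179\right)\right) = - 43544 \left(\left(6 - 68\right) + 179 \cdot 34\right) = - 43544 \left(-62 + 6086\right) = \left(-43544\right) 6024 = -262309056$)
$- \frac{99134}{k} = - \frac{99134}{-262309056} = \left(-99134\right) \left(- \frac{1}{262309056}\right) = \frac{49567}{131154528}$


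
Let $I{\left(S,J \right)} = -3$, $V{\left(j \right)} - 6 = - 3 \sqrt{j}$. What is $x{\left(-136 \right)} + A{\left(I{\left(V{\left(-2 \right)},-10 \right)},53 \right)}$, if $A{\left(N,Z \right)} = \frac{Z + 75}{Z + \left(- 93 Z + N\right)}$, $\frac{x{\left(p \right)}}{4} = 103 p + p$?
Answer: $- \frac{276034432}{4879} \approx -56576.0$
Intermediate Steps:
$V{\left(j \right)} = 6 - 3 \sqrt{j}$
$x{\left(p \right)} = 416 p$ ($x{\left(p \right)} = 4 \left(103 p + p\right) = 4 \cdot 104 p = 416 p$)
$A{\left(N,Z \right)} = \frac{75 + Z}{N - 92 Z}$ ($A{\left(N,Z \right)} = \frac{75 + Z}{Z + \left(N - 93 Z\right)} = \frac{75 + Z}{N - 92 Z}$)
$x{\left(-136 \right)} + A{\left(I{\left(V{\left(-2 \right)},-10 \right)},53 \right)} = 416 \left(-136\right) + \frac{75 + 53}{-3 - 4876} = -56576 + \frac{1}{-3 - 4876} \cdot 128 = -56576 + \frac{1}{-4879} \cdot 128 = -56576 - \frac{128}{4879} = - \frac{276034432}{4879}$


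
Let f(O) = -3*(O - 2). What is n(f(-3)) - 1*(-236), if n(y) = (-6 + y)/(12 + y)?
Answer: 709/3 ≈ 236.33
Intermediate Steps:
f(O) = 6 - 3*O (f(O) = -3*(-2 + O) = 6 - 3*O)
n(y) = (-6 + y)/(12 + y)
n(f(-3)) - 1*(-236) = (-6 + (6 - 3*(-3)))/(12 + (6 - 3*(-3))) - 1*(-236) = (-6 + (6 + 9))/(12 + (6 + 9)) + 236 = (-6 + 15)/(12 + 15) + 236 = 9/27 + 236 = (1/27)*9 + 236 = 1/3 + 236 = 709/3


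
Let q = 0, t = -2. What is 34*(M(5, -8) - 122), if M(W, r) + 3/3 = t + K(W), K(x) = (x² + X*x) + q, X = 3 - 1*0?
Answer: -2890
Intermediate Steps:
X = 3 (X = 3 + 0 = 3)
K(x) = x² + 3*x (K(x) = (x² + 3*x) + 0 = x² + 3*x)
M(W, r) = -3 + W*(3 + W) (M(W, r) = -1 + (-2 + W*(3 + W)) = -3 + W*(3 + W))
34*(M(5, -8) - 122) = 34*((-3 + 5² + 3*5) - 122) = 34*((-3 + 25 + 15) - 122) = 34*(37 - 122) = 34*(-85) = -2890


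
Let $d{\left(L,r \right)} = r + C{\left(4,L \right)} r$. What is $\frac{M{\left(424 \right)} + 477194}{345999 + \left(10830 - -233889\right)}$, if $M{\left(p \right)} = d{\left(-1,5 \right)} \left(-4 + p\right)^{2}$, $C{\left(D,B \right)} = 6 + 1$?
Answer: $\frac{3766597}{295359} \approx 12.753$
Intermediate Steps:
$C{\left(D,B \right)} = 7$
$d{\left(L,r \right)} = 8 r$ ($d{\left(L,r \right)} = r + 7 r = 8 r$)
$M{\left(p \right)} = 40 \left(-4 + p\right)^{2}$ ($M{\left(p \right)} = 8 \cdot 5 \left(-4 + p\right)^{2} = 40 \left(-4 + p\right)^{2}$)
$\frac{M{\left(424 \right)} + 477194}{345999 + \left(10830 - -233889\right)} = \frac{40 \left(-4 + 424\right)^{2} + 477194}{345999 + \left(10830 - -233889\right)} = \frac{40 \cdot 420^{2} + 477194}{345999 + \left(10830 + 233889\right)} = \frac{40 \cdot 176400 + 477194}{345999 + 244719} = \frac{7056000 + 477194}{590718} = 7533194 \cdot \frac{1}{590718} = \frac{3766597}{295359}$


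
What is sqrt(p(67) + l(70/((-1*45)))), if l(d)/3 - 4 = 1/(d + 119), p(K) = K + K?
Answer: sqrt(163146893)/1057 ≈ 12.084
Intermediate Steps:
p(K) = 2*K
l(d) = 12 + 3/(119 + d) (l(d) = 12 + 3/(d + 119) = 12 + 3/(119 + d))
sqrt(p(67) + l(70/((-1*45)))) = sqrt(2*67 + 3*(477 + 4*(70/((-1*45))))/(119 + 70/((-1*45)))) = sqrt(134 + 3*(477 + 4*(70/(-45)))/(119 + 70/(-45))) = sqrt(134 + 3*(477 + 4*(70*(-1/45)))/(119 + 70*(-1/45))) = sqrt(134 + 3*(477 + 4*(-14/9))/(119 - 14/9)) = sqrt(134 + 3*(477 - 56/9)/(1057/9)) = sqrt(134 + 3*(9/1057)*(4237/9)) = sqrt(134 + 12711/1057) = sqrt(154349/1057) = sqrt(163146893)/1057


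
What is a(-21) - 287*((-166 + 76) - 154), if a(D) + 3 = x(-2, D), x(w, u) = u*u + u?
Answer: 70445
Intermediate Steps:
x(w, u) = u + u² (x(w, u) = u² + u = u + u²)
a(D) = -3 + D*(1 + D)
a(-21) - 287*((-166 + 76) - 154) = (-3 - 21*(1 - 21)) - 287*((-166 + 76) - 154) = (-3 - 21*(-20)) - 287*(-90 - 154) = (-3 + 420) - 287*(-244) = 417 + 70028 = 70445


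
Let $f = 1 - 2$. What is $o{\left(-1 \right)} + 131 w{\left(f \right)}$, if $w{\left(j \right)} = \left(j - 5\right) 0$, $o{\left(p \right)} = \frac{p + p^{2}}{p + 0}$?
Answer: $0$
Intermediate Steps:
$o{\left(p \right)} = \frac{p + p^{2}}{p}$
$f = -1$ ($f = 1 - 2 = -1$)
$w{\left(j \right)} = 0$ ($w{\left(j \right)} = \left(-5 + j\right) 0 = 0$)
$o{\left(-1 \right)} + 131 w{\left(f \right)} = \left(1 - 1\right) + 131 \cdot 0 = 0 + 0 = 0$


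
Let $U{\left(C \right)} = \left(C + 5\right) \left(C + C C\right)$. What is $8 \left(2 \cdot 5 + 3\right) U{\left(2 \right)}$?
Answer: $4368$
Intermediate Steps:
$U{\left(C \right)} = \left(5 + C\right) \left(C + C^{2}\right)$
$8 \left(2 \cdot 5 + 3\right) U{\left(2 \right)} = 8 \left(2 \cdot 5 + 3\right) 2 \left(5 + 2^{2} + 6 \cdot 2\right) = 8 \left(10 + 3\right) 2 \left(5 + 4 + 12\right) = 8 \cdot 13 \cdot 2 \cdot 21 = 104 \cdot 42 = 4368$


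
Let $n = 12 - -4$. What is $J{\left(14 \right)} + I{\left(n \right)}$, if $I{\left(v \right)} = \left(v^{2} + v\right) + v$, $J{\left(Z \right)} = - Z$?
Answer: $274$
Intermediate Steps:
$n = 16$ ($n = 12 + 4 = 16$)
$I{\left(v \right)} = v^{2} + 2 v$ ($I{\left(v \right)} = \left(v + v^{2}\right) + v = v^{2} + 2 v$)
$J{\left(14 \right)} + I{\left(n \right)} = \left(-1\right) 14 + 16 \left(2 + 16\right) = -14 + 16 \cdot 18 = -14 + 288 = 274$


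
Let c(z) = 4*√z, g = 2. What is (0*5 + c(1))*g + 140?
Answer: 148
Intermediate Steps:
(0*5 + c(1))*g + 140 = (0*5 + 4*√1)*2 + 140 = (0 + 4*1)*2 + 140 = (0 + 4)*2 + 140 = 4*2 + 140 = 8 + 140 = 148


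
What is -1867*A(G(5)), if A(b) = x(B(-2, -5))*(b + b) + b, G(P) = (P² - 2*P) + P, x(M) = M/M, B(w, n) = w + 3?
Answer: -112020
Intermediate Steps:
B(w, n) = 3 + w
x(M) = 1
G(P) = P² - P
A(b) = 3*b (A(b) = 1*(b + b) + b = 1*(2*b) + b = 2*b + b = 3*b)
-1867*A(G(5)) = -5601*5*(-1 + 5) = -5601*5*4 = -5601*20 = -1867*60 = -112020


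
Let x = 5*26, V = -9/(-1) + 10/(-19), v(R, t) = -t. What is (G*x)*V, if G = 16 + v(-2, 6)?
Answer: 209300/19 ≈ 11016.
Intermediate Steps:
V = 161/19 (V = -9*(-1) + 10*(-1/19) = 9 - 10/19 = 161/19 ≈ 8.4737)
x = 130
G = 10 (G = 16 - 1*6 = 16 - 6 = 10)
(G*x)*V = (10*130)*(161/19) = 1300*(161/19) = 209300/19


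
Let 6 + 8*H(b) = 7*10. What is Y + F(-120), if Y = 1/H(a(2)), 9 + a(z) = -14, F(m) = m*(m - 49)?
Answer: 162241/8 ≈ 20280.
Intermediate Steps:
F(m) = m*(-49 + m)
a(z) = -23 (a(z) = -9 - 14 = -23)
H(b) = 8 (H(b) = -¾ + (7*10)/8 = -¾ + (⅛)*70 = -¾ + 35/4 = 8)
Y = ⅛ (Y = 1/8 = ⅛ ≈ 0.12500)
Y + F(-120) = ⅛ - 120*(-49 - 120) = ⅛ - 120*(-169) = ⅛ + 20280 = 162241/8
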